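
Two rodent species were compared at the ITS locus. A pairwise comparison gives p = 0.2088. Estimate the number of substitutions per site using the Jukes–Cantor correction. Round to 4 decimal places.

0.2447

d = −(3/4) ln(1 − 4p/3) = −0.75 ln(1 − 0.2784) = −0.75 ln(0.7216)
  = −0.75 × (-0.326284) = 0.244713 substitutions/site.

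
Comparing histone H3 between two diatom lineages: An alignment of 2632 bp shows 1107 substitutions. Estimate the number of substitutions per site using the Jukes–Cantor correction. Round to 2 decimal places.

p = 1107/2632 ≈ 0.420593.
d = −(3/4) ln(1 − 4p/3) = −0.75 ln(1 − 0.560791) = −0.75 ln(0.439209)
  = −0.75 × (-0.822780) = 0.617085 substitutions/site.

0.62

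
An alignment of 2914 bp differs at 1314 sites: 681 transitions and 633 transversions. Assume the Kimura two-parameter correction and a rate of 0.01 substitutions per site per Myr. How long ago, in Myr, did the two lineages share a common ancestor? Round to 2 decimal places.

35.97

P = 681/2914 ≈ 0.233699 and Q = 633/2914 ≈ 0.217227.
Under the Kimura two-parameter model, d = −½ ln(1 − 2P − Q) − ¼ ln(1 − 2Q).
1 − 2P − Q = 0.315375, giving −½ ln(0.315375) = 0.576996.
1 − 2Q = 0.565546, giving −¼ ln(0.565546) = 0.142491.
d = 0.576996 + 0.142491 = 0.719487.
Under a molecular clock d = 2μt, so t = d/(2μ) = 0.719487 / (2 × 0.01) = 35.97 Myr.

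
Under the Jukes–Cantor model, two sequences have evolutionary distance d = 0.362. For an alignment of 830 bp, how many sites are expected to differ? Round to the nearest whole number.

Invert JC69: p = (3/4)(1 − e^(−4d/3)) = 0.75 × (1 − e^(-0.482667)) = 0.75 × (1 − 0.617135) = 0.287149.
Expected differing sites = pL ≈ 0.287149 × 830 = 238.33367 ≈ 238.

238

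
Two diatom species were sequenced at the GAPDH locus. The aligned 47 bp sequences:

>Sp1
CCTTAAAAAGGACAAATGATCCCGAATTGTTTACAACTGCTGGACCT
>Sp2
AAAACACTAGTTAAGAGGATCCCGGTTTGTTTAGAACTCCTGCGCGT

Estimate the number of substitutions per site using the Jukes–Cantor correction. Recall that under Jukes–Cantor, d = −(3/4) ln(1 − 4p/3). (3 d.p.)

The sequences differ at 19 of 47 sites, so p = 19/47 ≈ 0.404255.
d = −(3/4) ln(1 − 4p/3) = −0.75 ln(1 − 0.539007) = −0.75 ln(0.460993)
  = −0.75 × (-0.774372) = 0.580779 substitutions/site.

0.581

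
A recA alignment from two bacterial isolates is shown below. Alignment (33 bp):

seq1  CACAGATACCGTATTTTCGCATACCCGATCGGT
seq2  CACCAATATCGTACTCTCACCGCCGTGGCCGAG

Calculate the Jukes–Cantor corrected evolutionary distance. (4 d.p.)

0.6987

The sequences differ at 15 of 33 sites, so p = 15/33 ≈ 0.454545.
d = −(3/4) ln(1 − 4p/3) = −0.75 ln(1 − 0.60606) = −0.75 ln(0.39394)
  = −0.75 × (-0.931557) = 0.698668 substitutions/site.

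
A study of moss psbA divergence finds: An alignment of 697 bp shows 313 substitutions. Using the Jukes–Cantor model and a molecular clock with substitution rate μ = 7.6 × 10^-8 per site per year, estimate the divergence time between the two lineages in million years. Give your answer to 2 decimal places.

4.51

p = 313/697 ≈ 0.449067.
d = −(3/4) ln(1 − 4p/3) = −0.75 ln(1 − 0.598756) = −0.75 ln(0.401244)
  = −0.75 × (-0.913186) = 0.684890 substitutions/site.
Under a molecular clock d = 2μt, so t = d/(2μ) = 0.684890 / (2 × 7.6 × 10^-8) = 4.51 million years.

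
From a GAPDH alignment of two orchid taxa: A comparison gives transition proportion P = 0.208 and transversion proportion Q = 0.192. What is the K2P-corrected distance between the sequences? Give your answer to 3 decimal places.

0.589

Under the Kimura two-parameter model, d = −½ ln(1 − 2P − Q) − ¼ ln(1 − 2Q).
1 − 2P − Q = 0.392, giving −½ ln(0.392) = 0.468247.
1 − 2Q = 0.616, giving −¼ ln(0.616) = 0.121127.
d = 0.468247 + 0.121127 = 0.589374.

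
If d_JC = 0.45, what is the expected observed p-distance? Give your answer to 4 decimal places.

p = (3/4)(1 − e^(−4d/3)) = 0.75 × (1 − e^(-0.6)) = 0.75 × (1 − 0.548812) = 0.338391.

0.3384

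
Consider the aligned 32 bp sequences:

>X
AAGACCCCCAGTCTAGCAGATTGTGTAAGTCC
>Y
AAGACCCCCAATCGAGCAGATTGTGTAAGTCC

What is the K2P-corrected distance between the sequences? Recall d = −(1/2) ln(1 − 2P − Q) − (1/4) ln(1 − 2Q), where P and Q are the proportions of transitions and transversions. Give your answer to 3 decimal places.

Of 32 sites, 1 differences are transitions and 1 are transversions, so P = 1/32 = 0.03125 and Q = 1/32 = 0.03125.
Under the Kimura two-parameter model, d = −½ ln(1 − 2P − Q) − ¼ ln(1 − 2Q).
1 − 2P − Q = 0.90625, giving −½ ln(0.90625) = 0.049220.
1 − 2Q = 0.9375, giving −¼ ln(0.9375) = 0.016135.
d = 0.049220 + 0.016135 = 0.065355.

0.065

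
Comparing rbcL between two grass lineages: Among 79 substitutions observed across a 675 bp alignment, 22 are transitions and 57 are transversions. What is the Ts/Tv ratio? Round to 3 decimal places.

R = 22/57 = 0.385964… ≈ 0.386 (to 3 d.p.).

0.386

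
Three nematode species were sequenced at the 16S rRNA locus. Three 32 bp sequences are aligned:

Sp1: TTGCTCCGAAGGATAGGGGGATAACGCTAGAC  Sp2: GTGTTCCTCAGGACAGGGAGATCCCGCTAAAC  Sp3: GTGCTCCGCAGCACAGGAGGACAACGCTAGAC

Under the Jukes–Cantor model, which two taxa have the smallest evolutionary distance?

Sp1–Sp2: 9/32 differ, p = 0.281, d = 0.353.
Sp1–Sp3: 6/32 differ, p = 0.188, d = 0.216.
Sp2–Sp3: 9/32 differ, p = 0.281, d = 0.353.
The smallest distance is between Sp1 and Sp3.

Sp1 and Sp3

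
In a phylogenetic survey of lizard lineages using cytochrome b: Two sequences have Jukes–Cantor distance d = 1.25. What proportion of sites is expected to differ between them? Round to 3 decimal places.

p = (3/4)(1 − e^(−4d/3)) = 0.75 × (1 − e^(-1.666667)) = 0.75 × (1 − 0.188876) = 0.608343.

0.608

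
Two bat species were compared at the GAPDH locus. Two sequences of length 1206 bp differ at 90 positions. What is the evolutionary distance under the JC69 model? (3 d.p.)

0.079

p = 90/1206 ≈ 0.074627.
d = −(3/4) ln(1 − 4p/3) = −0.75 ln(1 − 0.099503) = −0.75 ln(0.900497)
  = −0.75 × (-0.104808) = 0.078606 substitutions/site.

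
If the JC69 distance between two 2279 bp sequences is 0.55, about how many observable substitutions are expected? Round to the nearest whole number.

Invert JC69: p = (3/4)(1 − e^(−4d/3)) = 0.75 × (1 − e^(-0.733333)) = 0.75 × (1 − 0.480305) = 0.389771.
Expected differing sites = pL ≈ 0.389771 × 2279 = 888.288109 ≈ 888.

888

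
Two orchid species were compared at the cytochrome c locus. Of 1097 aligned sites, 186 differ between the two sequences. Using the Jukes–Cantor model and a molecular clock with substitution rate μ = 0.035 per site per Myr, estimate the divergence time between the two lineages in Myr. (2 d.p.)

2.75

p = 186/1097 ≈ 0.169553.
d = −(3/4) ln(1 − 4p/3) = −0.75 ln(1 − 0.226071) = −0.75 ln(0.773929)
  = −0.75 × (-0.256275) = 0.192206 substitutions/site.
Under a molecular clock d = 2μt, so t = d/(2μ) = 0.192206 / (2 × 0.035) = 2.75 Myr.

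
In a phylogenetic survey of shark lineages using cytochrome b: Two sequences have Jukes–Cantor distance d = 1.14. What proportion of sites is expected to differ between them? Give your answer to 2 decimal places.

p = (3/4)(1 − e^(−4d/3)) = 0.75 × (1 − e^(-1.52)) = 0.75 × (1 − 0.218712) = 0.585966.

0.59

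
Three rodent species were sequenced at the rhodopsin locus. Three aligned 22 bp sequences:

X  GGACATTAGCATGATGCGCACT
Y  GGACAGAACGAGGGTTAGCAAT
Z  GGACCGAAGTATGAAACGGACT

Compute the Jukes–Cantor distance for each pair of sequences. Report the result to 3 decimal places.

d(X,Y) = 0.591, d(X,Z) = 0.414, d(Y,Z) = 0.699

X–Y: 9/22 sites differ → p ≈ 0.409091, d = −0.75 ln(1 − 0.545455) = 0.591344 ≈ 0.591.
X–Z: 7/22 sites differ → p ≈ 0.318182, d = −0.75 ln(1 − 0.424243) = 0.414052 ≈ 0.414.
Y–Z: 10/22 sites differ → p ≈ 0.454545, d = −0.75 ln(1 − 0.60606) = 0.698667 ≈ 0.699.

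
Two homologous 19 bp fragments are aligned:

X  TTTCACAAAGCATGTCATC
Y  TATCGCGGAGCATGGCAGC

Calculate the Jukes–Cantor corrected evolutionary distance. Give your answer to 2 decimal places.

The sequences differ at 6 of 19 sites (2, 5, 7, 8, 15, 18), so p = 6/19 ≈ 0.315789.
d = −(3/4) ln(1 − 4p/3) = −0.75 ln(1 − 0.421052) = −0.75 ln(0.578948)
  = −0.75 × (-0.546543) = 0.409907 substitutions/site.

0.41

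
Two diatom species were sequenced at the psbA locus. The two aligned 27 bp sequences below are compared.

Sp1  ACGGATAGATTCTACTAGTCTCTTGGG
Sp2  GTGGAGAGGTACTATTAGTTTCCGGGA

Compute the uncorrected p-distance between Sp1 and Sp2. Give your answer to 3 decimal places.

0.370

The sequences differ at 10 of 27 positions (sites 1, 2, 6, 9, 11, 15, 20, 23, 24, 27).
p = 10/27 = 0.370370… ≈ 0.370 (to 3 d.p.).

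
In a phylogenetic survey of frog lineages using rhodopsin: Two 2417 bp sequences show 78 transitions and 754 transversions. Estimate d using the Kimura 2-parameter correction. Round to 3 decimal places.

0.481

P = 78/2417 ≈ 0.032271 and Q = 754/2417 ≈ 0.311957.
Under the Kimura two-parameter model, d = −½ ln(1 − 2P − Q) − ¼ ln(1 − 2Q).
1 − 2P − Q = 0.623501, giving −½ ln(0.623501) = 0.236202.
1 − 2Q = 0.376086, giving −¼ ln(0.376086) = 0.244484.
d = 0.236202 + 0.244484 = 0.480686.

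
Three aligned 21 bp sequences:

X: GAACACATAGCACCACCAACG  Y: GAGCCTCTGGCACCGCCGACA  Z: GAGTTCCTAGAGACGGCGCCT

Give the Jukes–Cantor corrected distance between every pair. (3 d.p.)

d(X,Y) = 0.532, d(X,Z) = 1.076, d(Y,Z) = 0.756

X–Y: 8/21 sites differ → p ≈ 0.380952, d = −0.75 ln(1 − 0.507936) = 0.531860 ≈ 0.532.
X–Z: 12/21 sites differ → p ≈ 0.571429, d = −0.75 ln(1 − 0.761905) = 1.076314 ≈ 1.076.
Y–Z: 10/21 sites differ → p ≈ 0.47619, d = −0.75 ln(1 − 0.63492) = 0.755729 ≈ 0.756.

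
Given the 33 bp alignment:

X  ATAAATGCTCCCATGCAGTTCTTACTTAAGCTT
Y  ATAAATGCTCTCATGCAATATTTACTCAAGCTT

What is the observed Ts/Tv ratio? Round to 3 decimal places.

4.000

Transitions are A↔G and C↔T; transversions are all other mismatches.
Transitions: 4. Transversions: 1.
R = 4/1 = 4.000.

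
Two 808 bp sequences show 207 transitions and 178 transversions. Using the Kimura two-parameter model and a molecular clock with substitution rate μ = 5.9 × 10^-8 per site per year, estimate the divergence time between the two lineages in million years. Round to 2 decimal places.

6.82

P = 207/808 ≈ 0.256188 and Q = 178/808 ≈ 0.220297.
Under the Kimura two-parameter model, d = −½ ln(1 − 2P − Q) − ¼ ln(1 − 2Q).
1 − 2P − Q = 0.267327, giving −½ ln(0.267327) = 0.659641.
1 − 2Q = 0.559406, giving −¼ ln(0.559406) = 0.145220.
d = 0.659641 + 0.145220 = 0.804861.
Under a molecular clock d = 2μt, so t = d/(2μ) = 0.804861 / (2 × 5.9 × 10^-8) = 6.82 million years.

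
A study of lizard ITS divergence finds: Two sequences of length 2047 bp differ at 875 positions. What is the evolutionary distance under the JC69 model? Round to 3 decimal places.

0.633

p = 875/2047 ≈ 0.427455.
d = −(3/4) ln(1 − 4p/3) = −0.75 ln(1 − 0.56994) = −0.75 ln(0.43006)
  = −0.75 × (-0.843831) = 0.632873 substitutions/site.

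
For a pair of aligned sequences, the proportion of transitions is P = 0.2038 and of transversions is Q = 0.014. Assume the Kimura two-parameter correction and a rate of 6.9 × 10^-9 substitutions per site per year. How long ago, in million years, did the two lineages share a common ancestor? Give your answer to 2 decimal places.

20.35

Under the Kimura two-parameter model, d = −½ ln(1 − 2P − Q) − ¼ ln(1 − 2Q).
1 − 2P − Q = 0.5784, giving −½ ln(0.5784) = 0.273745.
1 − 2Q = 0.972, giving −¼ ln(0.972) = 0.007100.
d = 0.273745 + 0.007100 = 0.280845.
Under a molecular clock d = 2μt, so t = d/(2μ) = 0.280845 / (2 × 6.9 × 10^-9) = 20.35 million years.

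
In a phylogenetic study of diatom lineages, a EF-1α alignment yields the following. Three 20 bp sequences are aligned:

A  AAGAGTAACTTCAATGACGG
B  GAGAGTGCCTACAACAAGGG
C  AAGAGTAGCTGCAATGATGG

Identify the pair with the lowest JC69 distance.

A and C

A–B: 7/20 differ, p = 0.350, d = 0.471.
A–C: 3/20 differ, p = 0.150, d = 0.167.
B–C: 7/20 differ, p = 0.350, d = 0.471.
The smallest distance is between A and C.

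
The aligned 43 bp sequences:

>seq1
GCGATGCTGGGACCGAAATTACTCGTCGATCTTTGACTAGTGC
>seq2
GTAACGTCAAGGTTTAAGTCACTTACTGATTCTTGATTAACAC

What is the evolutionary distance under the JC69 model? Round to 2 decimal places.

0.94

The sequences differ at 23 of 43 sites, so p = 23/43 ≈ 0.534884.
d = −(3/4) ln(1 − 4p/3) = −0.75 ln(1 − 0.713179) = −0.75 ln(0.286821)
  = −0.75 × (-1.248897) = 0.936673 substitutions/site.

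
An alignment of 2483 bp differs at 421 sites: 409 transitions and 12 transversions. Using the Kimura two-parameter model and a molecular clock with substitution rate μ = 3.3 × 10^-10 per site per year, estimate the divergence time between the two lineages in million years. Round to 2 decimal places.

P = 409/2483 ≈ 0.16472 and Q = 12/2483 ≈ 0.004833.
Under the Kimura two-parameter model, d = −½ ln(1 − 2P − Q) − ¼ ln(1 − 2Q).
1 − 2P − Q = 0.665727, giving −½ ln(0.665727) = 0.203438.
1 − 2Q = 0.990334, giving −¼ ln(0.990334) = 0.002428.
d = 0.203438 + 0.002428 = 0.205866.
Under a molecular clock d = 2μt, so t = d/(2μ) = 0.205866 / (2 × 3.3 × 10^-10) = 311.92 million years.

311.92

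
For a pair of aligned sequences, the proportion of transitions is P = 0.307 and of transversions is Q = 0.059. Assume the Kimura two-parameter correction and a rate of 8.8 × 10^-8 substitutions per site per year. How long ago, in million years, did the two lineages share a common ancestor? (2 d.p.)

3.35

Under the Kimura two-parameter model, d = −½ ln(1 − 2P − Q) − ¼ ln(1 − 2Q).
1 − 2P − Q = 0.327, giving −½ ln(0.327) = 0.558898.
1 − 2Q = 0.882, giving −¼ ln(0.882) = 0.031391.
d = 0.558898 + 0.031391 = 0.590289.
Under a molecular clock d = 2μt, so t = d/(2μ) = 0.590289 / (2 × 8.8 × 10^-8) = 3.35 million years.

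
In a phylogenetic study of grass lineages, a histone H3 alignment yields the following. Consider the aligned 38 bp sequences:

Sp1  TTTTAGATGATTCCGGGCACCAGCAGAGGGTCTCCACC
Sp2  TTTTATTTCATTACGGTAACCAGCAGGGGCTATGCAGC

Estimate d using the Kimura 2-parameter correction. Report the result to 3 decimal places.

Of 38 sites, 1 differences are transitions and 10 are transversions, so P = 1/38 ≈ 0.026316 and Q = 10/38 ≈ 0.263158.
Under the Kimura two-parameter model, d = −½ ln(1 − 2P − Q) − ¼ ln(1 − 2Q).
1 − 2P − Q = 0.68421, giving −½ ln(0.68421) = 0.189745.
1 − 2Q = 0.473684, giving −¼ ln(0.473684) = 0.186804.
d = 0.189745 + 0.186804 = 0.376549.

0.377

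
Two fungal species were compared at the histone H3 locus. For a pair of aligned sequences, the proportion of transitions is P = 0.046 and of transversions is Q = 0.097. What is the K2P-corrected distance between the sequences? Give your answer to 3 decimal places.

Under the Kimura two-parameter model, d = −½ ln(1 − 2P − Q) − ¼ ln(1 − 2Q).
1 − 2P − Q = 0.811, giving −½ ln(0.811) = 0.104744.
1 − 2Q = 0.806, giving −¼ ln(0.806) = 0.053918.
d = 0.104744 + 0.053918 = 0.158662.

0.159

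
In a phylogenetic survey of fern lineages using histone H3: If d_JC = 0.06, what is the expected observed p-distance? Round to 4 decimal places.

p = (3/4)(1 − e^(−4d/3)) = 0.75 × (1 − e^(-0.08)) = 0.75 × (1 − 0.923116) = 0.057663.

0.0577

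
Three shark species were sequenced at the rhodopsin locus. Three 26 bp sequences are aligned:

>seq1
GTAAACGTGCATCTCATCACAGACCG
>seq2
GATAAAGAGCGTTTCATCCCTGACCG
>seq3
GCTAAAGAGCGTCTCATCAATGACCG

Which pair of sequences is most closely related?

seq1–seq2: 8/26 differ, p = 0.308, d = 0.396.
seq1–seq3: 7/26 differ, p = 0.269, d = 0.334.
seq2–seq3: 4/26 differ, p = 0.154, d = 0.172.
The smallest distance is between seq2 and seq3.

seq2 and seq3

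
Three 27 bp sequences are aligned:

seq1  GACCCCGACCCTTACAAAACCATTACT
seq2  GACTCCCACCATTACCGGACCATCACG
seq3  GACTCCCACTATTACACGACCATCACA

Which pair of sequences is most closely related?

seq2 and seq3

seq1–seq2: 8/27 differ, p = 0.296, d = 0.377.
seq1–seq3: 8/27 differ, p = 0.296, d = 0.377.
seq2–seq3: 4/27 differ, p = 0.148, d = 0.165.
The smallest distance is between seq2 and seq3.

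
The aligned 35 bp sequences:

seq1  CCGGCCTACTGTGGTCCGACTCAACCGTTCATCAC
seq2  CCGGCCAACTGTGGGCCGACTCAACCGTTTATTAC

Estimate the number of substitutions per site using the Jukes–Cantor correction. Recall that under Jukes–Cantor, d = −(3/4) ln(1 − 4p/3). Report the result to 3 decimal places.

0.124

The sequences differ at 4 of 35 sites (7, 15, 30, 33), so p = 4/35 ≈ 0.114286.
d = −(3/4) ln(1 − 4p/3) = −0.75 ln(1 − 0.152381) = −0.75 ln(0.847619)
  = −0.75 × (-0.165324) = 0.123993 substitutions/site.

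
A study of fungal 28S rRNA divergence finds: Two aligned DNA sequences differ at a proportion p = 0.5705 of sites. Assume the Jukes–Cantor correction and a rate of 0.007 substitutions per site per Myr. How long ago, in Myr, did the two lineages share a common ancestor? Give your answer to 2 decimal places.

76.60

d = −(3/4) ln(1 − 4p/3) = −0.75 ln(1 − 0.760667) = −0.75 ln(0.239333)
  = −0.75 × (-1.429899) = 1.072424 substitutions/site.
Under a molecular clock d = 2μt, so t = d/(2μ) = 1.072424 / (2 × 0.007) = 76.60 Myr.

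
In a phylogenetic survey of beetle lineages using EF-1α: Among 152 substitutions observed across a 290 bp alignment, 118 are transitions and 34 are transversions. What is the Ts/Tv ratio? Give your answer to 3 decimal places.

3.471

R = 118/34 = 3.470588… ≈ 3.471 (to 3 d.p.).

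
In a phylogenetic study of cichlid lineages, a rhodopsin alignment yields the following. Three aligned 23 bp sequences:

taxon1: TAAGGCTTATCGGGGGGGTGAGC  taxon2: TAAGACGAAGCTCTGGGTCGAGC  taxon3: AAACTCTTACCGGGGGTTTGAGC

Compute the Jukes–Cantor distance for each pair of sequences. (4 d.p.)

taxon1–taxon2: 9/23 sites differ → p ≈ 0.391304, d = −0.75 ln(1 − 0.521739) = 0.553199 ≈ 0.5532.
taxon1–taxon3: 6/23 sites differ → p ≈ 0.26087, d = −0.75 ln(1 − 0.347827) = 0.320584 ≈ 0.3206.
taxon2–taxon3: 11/23 sites differ → p ≈ 0.478261, d = −0.75 ln(1 − 0.637681) = 0.761423 ≈ 0.7614.

d(taxon1,taxon2) = 0.5532, d(taxon1,taxon3) = 0.3206, d(taxon2,taxon3) = 0.7614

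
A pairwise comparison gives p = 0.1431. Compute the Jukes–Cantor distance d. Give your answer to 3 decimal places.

0.159

d = −(3/4) ln(1 − 4p/3) = −0.75 ln(1 − 0.1908) = −0.75 ln(0.8092)
  = −0.75 × (-0.211709) = 0.158782 substitutions/site.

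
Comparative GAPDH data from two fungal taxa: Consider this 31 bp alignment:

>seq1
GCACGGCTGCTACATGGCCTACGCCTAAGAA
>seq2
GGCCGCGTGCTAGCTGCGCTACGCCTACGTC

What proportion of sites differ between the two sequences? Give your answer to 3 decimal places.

0.355

The sequences differ at 11 of 31 positions.
p = 11/31 = 0.354838… ≈ 0.355 (to 3 d.p.).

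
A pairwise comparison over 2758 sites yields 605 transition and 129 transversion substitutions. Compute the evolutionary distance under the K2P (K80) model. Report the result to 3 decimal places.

P = 605/2758 ≈ 0.219362 and Q = 129/2758 ≈ 0.046773.
Under the Kimura two-parameter model, d = −½ ln(1 − 2P − Q) − ¼ ln(1 − 2Q).
1 − 2P − Q = 0.514503, giving −½ ln(0.514503) = 0.332277.
1 − 2Q = 0.906454, giving −¼ ln(0.906454) = 0.024554.
d = 0.332277 + 0.024554 = 0.356831.

0.357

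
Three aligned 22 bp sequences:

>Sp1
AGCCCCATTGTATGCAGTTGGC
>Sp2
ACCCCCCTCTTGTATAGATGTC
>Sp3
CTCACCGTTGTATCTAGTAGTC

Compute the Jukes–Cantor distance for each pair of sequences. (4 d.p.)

d(Sp1,Sp2) = 0.5913, d(Sp1,Sp3) = 0.4975, d(Sp2,Sp3) = 0.6987

Sp1–Sp2: 9/22 sites differ → p ≈ 0.409091, d = −0.75 ln(1 − 0.545455) = 0.591344 ≈ 0.5913.
Sp1–Sp3: 8/22 sites differ → p ≈ 0.363636, d = −0.75 ln(1 − 0.484848) = 0.497470 ≈ 0.4975.
Sp2–Sp3: 10/22 sites differ → p ≈ 0.454545, d = −0.75 ln(1 − 0.60606) = 0.698667 ≈ 0.6987.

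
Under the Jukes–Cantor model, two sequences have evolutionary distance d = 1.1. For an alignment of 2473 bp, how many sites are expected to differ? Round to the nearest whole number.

1427

Invert JC69: p = (3/4)(1 − e^(−4d/3)) = 0.75 × (1 − e^(-1.466667)) = 0.75 × (1 − 0.230693) = 0.576980.
Expected differing sites = pL ≈ 0.576980 × 2473 = 1426.87154 ≈ 1427.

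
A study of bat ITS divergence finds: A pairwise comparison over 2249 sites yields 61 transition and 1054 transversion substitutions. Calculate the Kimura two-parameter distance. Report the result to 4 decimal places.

1.0624

P = 61/2249 ≈ 0.027123 and Q = 1054/2249 ≈ 0.468653.
Under the Kimura two-parameter model, d = −½ ln(1 − 2P − Q) − ¼ ln(1 − 2Q).
1 − 2P − Q = 0.477101, giving −½ ln(0.477101) = 0.370014.
1 − 2Q = 0.062694, giving −¼ ln(0.062694) = 0.692372.
d = 0.370014 + 0.692372 = 1.062386.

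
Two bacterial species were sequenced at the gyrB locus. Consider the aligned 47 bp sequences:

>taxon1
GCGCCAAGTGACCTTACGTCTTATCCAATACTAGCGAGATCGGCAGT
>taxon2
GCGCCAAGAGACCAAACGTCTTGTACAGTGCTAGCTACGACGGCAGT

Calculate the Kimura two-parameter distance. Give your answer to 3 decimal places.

0.281

Of 47 sites, 4 differences are transitions and 7 are transversions, so P = 4/47 ≈ 0.085106 and Q = 7/47 ≈ 0.148936.
Under the Kimura two-parameter model, d = −½ ln(1 − 2P − Q) − ¼ ln(1 − 2Q).
1 − 2P − Q = 0.680852, giving −½ ln(0.680852) = 0.192205.
1 − 2Q = 0.702128, giving −¼ ln(0.702128) = 0.088410.
d = 0.192205 + 0.088410 = 0.280615.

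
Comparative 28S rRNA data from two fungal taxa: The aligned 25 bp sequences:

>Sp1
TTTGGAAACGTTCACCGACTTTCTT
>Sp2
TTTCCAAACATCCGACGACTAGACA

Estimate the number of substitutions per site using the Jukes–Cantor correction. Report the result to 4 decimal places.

The sequences differ at 11 of 25 sites, so p = 11/25 = 0.44.
d = −(3/4) ln(1 − 4p/3) = −0.75 ln(1 − 0.586667) = −0.75 ln(0.413333)
  = −0.75 × (-0.883502) = 0.662627 substitutions/site.

0.6626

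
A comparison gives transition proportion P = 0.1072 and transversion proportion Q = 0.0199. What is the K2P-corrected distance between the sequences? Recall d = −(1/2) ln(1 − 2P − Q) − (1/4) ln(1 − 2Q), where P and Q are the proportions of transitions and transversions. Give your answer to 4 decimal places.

0.1436

Under the Kimura two-parameter model, d = −½ ln(1 − 2P − Q) − ¼ ln(1 − 2Q).
1 − 2P − Q = 0.7657, giving −½ ln(0.7657) = 0.133482.
1 − 2Q = 0.9602, giving −¼ ln(0.9602) = 0.010153.
d = 0.133482 + 0.010153 = 0.143635.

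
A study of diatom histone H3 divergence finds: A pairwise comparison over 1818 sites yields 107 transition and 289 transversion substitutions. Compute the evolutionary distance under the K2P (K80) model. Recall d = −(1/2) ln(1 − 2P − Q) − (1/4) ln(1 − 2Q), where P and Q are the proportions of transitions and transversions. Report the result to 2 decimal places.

0.26

P = 107/1818 ≈ 0.058856 and Q = 289/1818 ≈ 0.158966.
Under the Kimura two-parameter model, d = −½ ln(1 − 2P − Q) − ¼ ln(1 − 2Q).
1 − 2P − Q = 0.723322, giving −½ ln(0.723322) = 0.161950.
1 − 2Q = 0.682068, giving −¼ ln(0.682068) = 0.095656.
d = 0.161950 + 0.095656 = 0.257606.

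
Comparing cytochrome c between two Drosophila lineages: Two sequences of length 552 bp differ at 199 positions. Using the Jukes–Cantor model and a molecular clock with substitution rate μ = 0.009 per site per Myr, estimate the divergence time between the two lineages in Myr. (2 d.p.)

p = 199/552 ≈ 0.360507.
d = −(3/4) ln(1 − 4p/3) = −0.75 ln(1 − 0.480676) = −0.75 ln(0.519324)
  = −0.75 × (-0.655227) = 0.491420 substitutions/site.
Under a molecular clock d = 2μt, so t = d/(2μ) = 0.491420 / (2 × 0.009) = 27.30 Myr.

27.30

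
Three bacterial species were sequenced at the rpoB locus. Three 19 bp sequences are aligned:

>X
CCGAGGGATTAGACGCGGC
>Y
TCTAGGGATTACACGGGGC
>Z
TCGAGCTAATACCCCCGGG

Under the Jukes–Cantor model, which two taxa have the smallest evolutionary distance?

X–Y: 4/19 differ, p = 0.211, d = 0.247.
X–Z: 8/19 differ, p = 0.421, d = 0.618.
Y–Z: 8/19 differ, p = 0.421, d = 0.618.
The smallest distance is between X and Y.

X and Y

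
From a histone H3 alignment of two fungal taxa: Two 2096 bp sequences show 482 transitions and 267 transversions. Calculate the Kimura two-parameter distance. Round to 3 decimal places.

P = 482/2096 ≈ 0.229962 and Q = 267/2096 ≈ 0.127385.
Under the Kimura two-parameter model, d = −½ ln(1 − 2P − Q) − ¼ ln(1 − 2Q).
1 − 2P − Q = 0.412691, giving −½ ln(0.412691) = 0.442528.
1 − 2Q = 0.74523, giving −¼ ln(0.74523) = 0.073516.
d = 0.442528 + 0.073516 = 0.516044.

0.516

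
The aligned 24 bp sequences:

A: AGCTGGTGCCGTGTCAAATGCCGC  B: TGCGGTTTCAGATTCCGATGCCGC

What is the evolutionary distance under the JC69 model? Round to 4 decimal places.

0.5199

The sequences differ at 9 of 24 sites (1, 4, 6, 8, 10, 12, 13, 16, 17), so p = 9/24 = 0.375.
d = −(3/4) ln(1 − 4p/3) = −0.75 ln(1 − 0.5) = −0.75 ln(0.5)
  = −0.75 × (-0.693147) = 0.519860 substitutions/site.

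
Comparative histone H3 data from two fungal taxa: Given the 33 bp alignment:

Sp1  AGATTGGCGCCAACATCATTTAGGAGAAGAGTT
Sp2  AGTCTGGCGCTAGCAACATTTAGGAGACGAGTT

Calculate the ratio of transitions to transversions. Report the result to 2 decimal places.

Transitions are A↔G and C↔T; transversions are all other mismatches.
Transitions: 3. Transversions: 3.
R = 3/3 = 1.00.

1.00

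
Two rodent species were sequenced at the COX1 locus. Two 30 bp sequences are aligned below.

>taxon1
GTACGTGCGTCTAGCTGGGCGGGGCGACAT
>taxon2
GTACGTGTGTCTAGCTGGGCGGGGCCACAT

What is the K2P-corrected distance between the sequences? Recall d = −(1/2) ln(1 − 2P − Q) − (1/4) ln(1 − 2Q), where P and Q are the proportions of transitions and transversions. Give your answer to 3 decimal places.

Of 30 sites, 1 differences are transitions and 1 are transversions, so P = 1/30 ≈ 0.033333 and Q = 1/30 ≈ 0.033333.
Under the Kimura two-parameter model, d = −½ ln(1 − 2P − Q) − ¼ ln(1 − 2Q).
1 − 2P − Q = 0.900001, giving −½ ln(0.900001) = 0.052680.
1 − 2Q = 0.933334, giving −¼ ln(0.933334) = 0.017248.
d = 0.052680 + 0.017248 = 0.069928.

0.070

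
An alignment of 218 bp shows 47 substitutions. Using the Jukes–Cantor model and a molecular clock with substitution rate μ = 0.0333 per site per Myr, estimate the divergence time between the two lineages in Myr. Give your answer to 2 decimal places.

p = 47/218 ≈ 0.215596.
d = −(3/4) ln(1 − 4p/3) = −0.75 ln(1 − 0.287461) = −0.75 ln(0.712539)
  = −0.75 × (-0.338921) = 0.254191 substitutions/site.
Under a molecular clock d = 2μt, so t = d/(2μ) = 0.254191 / (2 × 0.0333) = 3.82 Myr.

3.82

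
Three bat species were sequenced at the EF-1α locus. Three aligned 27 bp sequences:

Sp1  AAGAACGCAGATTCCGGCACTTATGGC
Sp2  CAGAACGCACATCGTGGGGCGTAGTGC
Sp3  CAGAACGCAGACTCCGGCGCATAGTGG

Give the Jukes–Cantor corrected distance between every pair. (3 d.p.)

d(Sp1,Sp2) = 0.511, d(Sp1,Sp3) = 0.318, d(Sp2,Sp3) = 0.377

Sp1–Sp2: 10/27 sites differ → p ≈ 0.37037, d = −0.75 ln(1 − 0.493827) = 0.510658 ≈ 0.511.
Sp1–Sp3: 7/27 sites differ → p ≈ 0.259259, d = −0.75 ln(1 − 0.345679) = 0.318118 ≈ 0.318.
Sp2–Sp3: 8/27 sites differ → p ≈ 0.296296, d = −0.75 ln(1 − 0.395061) = 0.376971 ≈ 0.377.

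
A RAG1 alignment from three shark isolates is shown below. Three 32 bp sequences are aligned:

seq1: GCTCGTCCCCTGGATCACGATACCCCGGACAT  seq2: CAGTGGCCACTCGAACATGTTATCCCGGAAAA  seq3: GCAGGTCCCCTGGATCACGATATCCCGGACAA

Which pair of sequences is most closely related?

seq1 and seq3

seq1–seq2: 13/32 differ, p = 0.406, d = 0.585.
seq1–seq3: 4/32 differ, p = 0.125, d = 0.137.
seq2–seq3: 11/32 differ, p = 0.344, d = 0.460.
The smallest distance is between seq1 and seq3.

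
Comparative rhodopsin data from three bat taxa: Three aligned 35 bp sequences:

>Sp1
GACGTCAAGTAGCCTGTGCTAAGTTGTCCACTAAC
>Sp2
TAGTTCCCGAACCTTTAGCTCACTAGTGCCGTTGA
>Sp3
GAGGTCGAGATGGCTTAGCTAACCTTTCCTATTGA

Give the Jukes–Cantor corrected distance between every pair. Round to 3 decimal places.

Sp1–Sp2: 19/35 sites differ → p ≈ 0.542857, d = −0.75 ln(1 − 0.723809) = 0.964997 ≈ 0.965.
Sp1–Sp3: 15/35 sites differ → p ≈ 0.428571, d = −0.75 ln(1 − 0.571428) = 0.635472 ≈ 0.635.
Sp2–Sp3: 15/35 sites differ → p ≈ 0.428571, d = −0.75 ln(1 − 0.571428) = 0.635472 ≈ 0.635.

d(Sp1,Sp2) = 0.965, d(Sp1,Sp3) = 0.635, d(Sp2,Sp3) = 0.635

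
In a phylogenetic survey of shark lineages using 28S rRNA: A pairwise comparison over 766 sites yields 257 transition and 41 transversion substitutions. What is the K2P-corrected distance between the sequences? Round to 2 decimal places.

0.67

P = 257/766 ≈ 0.335509 and Q = 41/766 ≈ 0.053525.
Under the Kimura two-parameter model, d = −½ ln(1 − 2P − Q) − ¼ ln(1 − 2Q).
1 − 2P − Q = 0.275457, giving −½ ln(0.275457) = 0.644662.
1 − 2Q = 0.89295, giving −¼ ln(0.89295) = 0.028306.
d = 0.644662 + 0.028306 = 0.672968.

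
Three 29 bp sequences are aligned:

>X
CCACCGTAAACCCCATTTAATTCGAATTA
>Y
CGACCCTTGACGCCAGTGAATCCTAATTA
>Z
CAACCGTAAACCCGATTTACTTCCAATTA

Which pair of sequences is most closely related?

X–Y: 9/29 differ, p = 0.310, d = 0.401.
X–Z: 4/29 differ, p = 0.138, d = 0.152.
Y–Z: 11/29 differ, p = 0.379, d = 0.529.
The smallest distance is between X and Z.

X and Z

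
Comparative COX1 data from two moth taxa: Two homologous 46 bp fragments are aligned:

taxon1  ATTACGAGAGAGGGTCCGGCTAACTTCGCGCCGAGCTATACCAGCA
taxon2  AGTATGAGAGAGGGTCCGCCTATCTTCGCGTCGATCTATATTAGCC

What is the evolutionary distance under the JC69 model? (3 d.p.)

The sequences differ at 9 of 46 sites (2, 5, 19, 23, 31, 35, 41, 42, 46), so p = 9/46 ≈ 0.195652.
d = −(3/4) ln(1 − 4p/3) = −0.75 ln(1 − 0.260869) = −0.75 ln(0.739131)
  = −0.75 × (-0.302280) = 0.226710 substitutions/site.

0.227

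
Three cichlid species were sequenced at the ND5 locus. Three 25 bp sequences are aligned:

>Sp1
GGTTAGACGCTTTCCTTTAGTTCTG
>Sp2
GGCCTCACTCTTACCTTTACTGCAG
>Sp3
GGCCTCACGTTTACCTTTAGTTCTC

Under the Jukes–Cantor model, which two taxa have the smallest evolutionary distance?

Sp1–Sp2: 9/25 differ, p = 0.360, d = 0.490.
Sp1–Sp3: 7/25 differ, p = 0.280, d = 0.351.
Sp2–Sp3: 6/25 differ, p = 0.240, d = 0.289.
The smallest distance is between Sp2 and Sp3.

Sp2 and Sp3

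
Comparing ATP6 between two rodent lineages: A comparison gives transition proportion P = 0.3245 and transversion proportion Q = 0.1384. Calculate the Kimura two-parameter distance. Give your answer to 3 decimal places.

0.855

Under the Kimura two-parameter model, d = −½ ln(1 − 2P − Q) − ¼ ln(1 − 2Q).
1 − 2P − Q = 0.2126, giving −½ ln(0.2126) = 0.774171.
1 − 2Q = 0.7232, giving −¼ ln(0.7232) = 0.081017.
d = 0.774171 + 0.081017 = 0.855188.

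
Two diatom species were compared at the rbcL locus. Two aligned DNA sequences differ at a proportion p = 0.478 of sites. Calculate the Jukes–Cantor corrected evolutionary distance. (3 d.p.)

d = −(3/4) ln(1 − 4p/3) = −0.75 ln(1 − 0.637333) = −0.75 ln(0.362667)
  = −0.75 × (-1.014270) = 0.760703 substitutions/site.

0.761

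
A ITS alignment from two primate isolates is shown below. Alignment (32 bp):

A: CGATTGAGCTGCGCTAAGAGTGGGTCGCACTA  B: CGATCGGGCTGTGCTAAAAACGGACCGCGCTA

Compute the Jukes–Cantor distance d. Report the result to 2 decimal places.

0.35

The sequences differ at 9 of 32 sites (5, 7, 12, 18, 20, 21, 24, 25, 29), so p = 9/32 = 0.28125.
d = −(3/4) ln(1 − 4p/3) = −0.75 ln(1 − 0.375) = −0.75 ln(0.625)
  = −0.75 × (-0.470004) = 0.352503 substitutions/site.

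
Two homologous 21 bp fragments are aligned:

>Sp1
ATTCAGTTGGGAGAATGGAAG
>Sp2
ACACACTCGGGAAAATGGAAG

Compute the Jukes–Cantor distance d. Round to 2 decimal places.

0.29

The sequences differ at 5 of 21 sites (2, 3, 6, 8, 13), so p = 5/21 ≈ 0.238095.
d = −(3/4) ln(1 − 4p/3) = −0.75 ln(1 − 0.31746) = −0.75 ln(0.68254)
  = −0.75 × (-0.381934) = 0.286451 substitutions/site.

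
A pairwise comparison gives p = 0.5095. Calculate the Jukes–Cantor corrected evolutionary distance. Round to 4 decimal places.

0.8530

d = −(3/4) ln(1 − 4p/3) = −0.75 ln(1 − 0.679333) = −0.75 ln(0.320667)
  = −0.75 × (-1.137352) = 0.853014 substitutions/site.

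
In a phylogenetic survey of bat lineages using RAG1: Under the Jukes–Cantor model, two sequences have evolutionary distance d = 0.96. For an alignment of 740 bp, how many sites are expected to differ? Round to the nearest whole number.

Invert JC69: p = (3/4)(1 − e^(−4d/3)) = 0.75 × (1 − e^(-1.28)) = 0.75 × (1 − 0.278037) = 0.541472.
Expected differing sites = pL ≈ 0.541472 × 740 = 400.68928 ≈ 401.

401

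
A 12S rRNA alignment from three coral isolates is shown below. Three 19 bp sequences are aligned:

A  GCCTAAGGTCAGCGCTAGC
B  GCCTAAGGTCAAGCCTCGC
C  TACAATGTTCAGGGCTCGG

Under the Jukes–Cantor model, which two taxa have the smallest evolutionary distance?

A–B: 4/19 differ, p = 0.211, d = 0.247.
A–C: 8/19 differ, p = 0.421, d = 0.618.
B–C: 8/19 differ, p = 0.421, d = 0.618.
The smallest distance is between A and B.

A and B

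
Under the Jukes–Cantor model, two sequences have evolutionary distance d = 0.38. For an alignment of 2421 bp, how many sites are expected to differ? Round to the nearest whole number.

Invert JC69: p = (3/4)(1 − e^(−4d/3)) = 0.75 × (1 − e^(-0.506667)) = 0.75 × (1 − 0.602500) = 0.298125.
Expected differing sites = pL ≈ 0.298125 × 2421 = 721.760625 ≈ 722.

722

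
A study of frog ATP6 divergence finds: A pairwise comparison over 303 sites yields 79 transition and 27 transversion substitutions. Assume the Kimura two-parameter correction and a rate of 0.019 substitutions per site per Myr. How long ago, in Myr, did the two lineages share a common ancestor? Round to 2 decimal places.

13.70

P = 79/303 ≈ 0.260726 and Q = 27/303 ≈ 0.089109.
Under the Kimura two-parameter model, d = −½ ln(1 − 2P − Q) − ¼ ln(1 − 2Q).
1 − 2P − Q = 0.389439, giving −½ ln(0.389439) = 0.471524.
1 − 2Q = 0.821782, giving −¼ ln(0.821782) = 0.049070.
d = 0.471524 + 0.049070 = 0.520594.
Under a molecular clock d = 2μt, so t = d/(2μ) = 0.520594 / (2 × 0.019) = 13.70 Myr.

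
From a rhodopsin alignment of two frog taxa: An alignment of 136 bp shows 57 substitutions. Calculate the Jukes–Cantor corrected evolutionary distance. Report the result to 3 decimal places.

0.614

p = 57/136 ≈ 0.419118.
d = −(3/4) ln(1 − 4p/3) = −0.75 ln(1 − 0.558824) = −0.75 ln(0.441176)
  = −0.75 × (-0.818311) = 0.613733 substitutions/site.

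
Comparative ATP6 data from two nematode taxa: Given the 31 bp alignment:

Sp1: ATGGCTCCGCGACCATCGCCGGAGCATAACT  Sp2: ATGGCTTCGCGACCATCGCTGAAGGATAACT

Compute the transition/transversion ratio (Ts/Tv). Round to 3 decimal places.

3.000

Transitions are A↔G and C↔T; transversions are all other mismatches.
Transitions: 3. Transversions: 1.
R = 3/1 = 3.000.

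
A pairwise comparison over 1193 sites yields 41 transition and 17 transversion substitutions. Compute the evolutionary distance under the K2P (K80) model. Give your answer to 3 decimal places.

P = 41/1193 ≈ 0.034367 and Q = 17/1193 ≈ 0.01425.
Under the Kimura two-parameter model, d = −½ ln(1 − 2P − Q) − ¼ ln(1 − 2Q).
1 − 2P − Q = 0.917016, giving −½ ln(0.917016) = 0.043315.
1 − 2Q = 0.9715, giving −¼ ln(0.9715) = 0.007229.
d = 0.043315 + 0.007229 = 0.050544.

0.051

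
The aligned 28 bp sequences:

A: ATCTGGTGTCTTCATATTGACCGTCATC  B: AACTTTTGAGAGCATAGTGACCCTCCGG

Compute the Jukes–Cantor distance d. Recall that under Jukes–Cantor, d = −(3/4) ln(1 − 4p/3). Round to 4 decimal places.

The sequences differ at 12 of 28 sites, so p = 12/28 ≈ 0.428571.
d = −(3/4) ln(1 − 4p/3) = −0.75 ln(1 − 0.571428) = −0.75 ln(0.428572)
  = −0.75 × (-0.847297) = 0.635473 substitutions/site.

0.6355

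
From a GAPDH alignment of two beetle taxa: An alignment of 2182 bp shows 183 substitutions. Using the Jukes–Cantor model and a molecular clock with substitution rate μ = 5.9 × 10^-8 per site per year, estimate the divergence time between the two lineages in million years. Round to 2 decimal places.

p = 183/2182 ≈ 0.083868.
d = −(3/4) ln(1 − 4p/3) = −0.75 ln(1 − 0.111824) = −0.75 ln(0.888176)
  = −0.75 × (-0.118585) = 0.088939 substitutions/site.
Under a molecular clock d = 2μt, so t = d/(2μ) = 0.088939 / (2 × 5.9 × 10^-8) = 0.75 million years.

0.75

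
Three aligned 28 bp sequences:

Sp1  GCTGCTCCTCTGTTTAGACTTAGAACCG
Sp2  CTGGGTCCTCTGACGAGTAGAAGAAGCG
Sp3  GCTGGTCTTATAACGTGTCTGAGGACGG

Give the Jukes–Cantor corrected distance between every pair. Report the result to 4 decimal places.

Sp1–Sp2: 12/28 sites differ → p ≈ 0.428571, d = −0.75 ln(1 − 0.571428) = 0.635472 ≈ 0.6355.
Sp1–Sp3: 12/28 sites differ → p ≈ 0.428571, d = −0.75 ln(1 − 0.571428) = 0.635472 ≈ 0.6355.
Sp2–Sp3: 13/28 sites differ → p ≈ 0.464286, d = −0.75 ln(1 − 0.619048) = 0.723811 ≈ 0.7238.

d(Sp1,Sp2) = 0.6355, d(Sp1,Sp3) = 0.6355, d(Sp2,Sp3) = 0.7238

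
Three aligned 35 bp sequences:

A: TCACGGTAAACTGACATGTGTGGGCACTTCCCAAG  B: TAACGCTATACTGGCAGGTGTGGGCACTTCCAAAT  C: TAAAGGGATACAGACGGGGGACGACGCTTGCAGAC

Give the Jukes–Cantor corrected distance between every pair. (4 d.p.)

A–B: 7/35 sites differ → p = 0.2, d = −0.75 ln(1 − 0.266667) = 0.232617 ≈ 0.2326.
A–C: 16/35 sites differ → p ≈ 0.457143, d = −0.75 ln(1 − 0.609524) = 0.705292 ≈ 0.7053.
B–C: 14/35 sites differ → p = 0.4, d = −0.75 ln(1 − 0.533333) = 0.571605 ≈ 0.5716.

d(A,B) = 0.2326, d(A,C) = 0.7053, d(B,C) = 0.5716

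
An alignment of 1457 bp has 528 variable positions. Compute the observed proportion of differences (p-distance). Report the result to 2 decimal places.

0.36

p = 528/1457 = 0.362388… ≈ 0.36 (to 2 d.p.).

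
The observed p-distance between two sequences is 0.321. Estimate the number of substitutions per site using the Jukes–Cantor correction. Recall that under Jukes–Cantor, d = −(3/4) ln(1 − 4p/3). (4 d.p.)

d = −(3/4) ln(1 − 4p/3) = −0.75 ln(1 − 0.428) = −0.75 ln(0.572)
  = −0.75 × (-0.558616) = 0.418962 substitutions/site.

0.4190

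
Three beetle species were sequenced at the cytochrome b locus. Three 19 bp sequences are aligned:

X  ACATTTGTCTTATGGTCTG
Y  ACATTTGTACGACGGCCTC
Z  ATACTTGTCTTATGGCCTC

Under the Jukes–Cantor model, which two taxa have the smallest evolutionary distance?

X–Y: 6/19 differ, p = 0.316, d = 0.410.
X–Z: 4/19 differ, p = 0.211, d = 0.247.
Y–Z: 6/19 differ, p = 0.316, d = 0.410.
The smallest distance is between X and Z.

X and Z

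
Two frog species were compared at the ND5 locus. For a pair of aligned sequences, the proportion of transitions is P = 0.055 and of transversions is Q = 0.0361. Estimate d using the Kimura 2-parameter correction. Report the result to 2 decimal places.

Under the Kimura two-parameter model, d = −½ ln(1 − 2P − Q) − ¼ ln(1 − 2Q).
1 − 2P − Q = 0.8539, giving −½ ln(0.8539) = 0.078971.
1 − 2Q = 0.9278, giving −¼ ln(0.9278) = 0.018735.
d = 0.078971 + 0.018735 = 0.097706.

0.10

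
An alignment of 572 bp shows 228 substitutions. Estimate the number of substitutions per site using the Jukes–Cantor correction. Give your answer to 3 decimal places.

0.569

p = 228/572 ≈ 0.398601.
d = −(3/4) ln(1 − 4p/3) = −0.75 ln(1 − 0.531468) = −0.75 ln(0.468532)
  = −0.75 × (-0.758151) = 0.568613 substitutions/site.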